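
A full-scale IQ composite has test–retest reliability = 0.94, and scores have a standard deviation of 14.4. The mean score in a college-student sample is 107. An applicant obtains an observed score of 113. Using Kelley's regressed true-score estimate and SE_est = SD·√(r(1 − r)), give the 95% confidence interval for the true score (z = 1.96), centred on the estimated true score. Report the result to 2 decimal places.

T̂ = r·X + (1 − r)·M = 0.9400·113 + 0.0600·107 = 106.2200 + 6.4200 ≈ 112.6400
SE_est = 14.4000·√(0.9400·0.0600) ≈ 3.4198
95% CI: 112.6400 ± 6.7028 ≈ (105.9372, 119.3428)

[105.94, 119.34]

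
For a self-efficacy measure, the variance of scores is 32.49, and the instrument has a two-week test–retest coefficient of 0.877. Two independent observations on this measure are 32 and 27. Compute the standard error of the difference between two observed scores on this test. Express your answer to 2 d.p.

SD = √32.49 ≃ 5.7000
SEM = 5.7000 · √(1 − 0.8770) = 5.7000 · √0.1230 ≃ 5.7000 · 0.3507 ≃ 1.9991
Standard error of the difference = 1.9991·√2 ≃ 2.8271

2.83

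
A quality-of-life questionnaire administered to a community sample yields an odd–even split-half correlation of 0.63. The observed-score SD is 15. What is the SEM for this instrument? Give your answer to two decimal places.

7.15

Spearman-Brown: r = 2(0.63) / (1 + 0.63) = 1.26000 / 1.63000 ≃ 0.77301
SEM = 15.00000 * √(1 − 0.77301) = 15.00000 * √0.22699 ≃ 15.00000 * 0.47644 ≃ 7.14658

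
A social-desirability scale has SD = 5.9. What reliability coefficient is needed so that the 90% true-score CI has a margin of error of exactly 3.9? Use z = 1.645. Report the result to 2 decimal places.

Required SEM = 3.9 / 1.645 ≃ 2.371
r = 1 − (SEM / SD)² = 1 − (2.371 / 5.9)² ≃ 1 − 0.161 ≃ 0.839

0.84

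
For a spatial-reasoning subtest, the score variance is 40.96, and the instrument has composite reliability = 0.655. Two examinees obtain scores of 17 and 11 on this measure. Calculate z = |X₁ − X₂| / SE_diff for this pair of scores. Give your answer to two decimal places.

SD = √40.96 = 6.4000
The standard error of measurement is 6.4000·√(1 − 0.6550) ≈ 6.4000·0.5874 ≈ 3.7591.
SE_diff = SEM · √2 ≈ 3.7591 · 1.4142 ≈ 5.3162
z = |17 − 11| / 5.3162 = 6 / 5.3162 ≈ 1.1286

1.13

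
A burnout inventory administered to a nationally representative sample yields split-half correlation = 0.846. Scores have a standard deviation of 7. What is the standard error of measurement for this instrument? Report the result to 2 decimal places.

2.02

r_full = 2·0.846 / (1 + 0.846) ≈ 0.91658
SEM = 7.00000*√(1 − 0.91658) ≈ 2.02182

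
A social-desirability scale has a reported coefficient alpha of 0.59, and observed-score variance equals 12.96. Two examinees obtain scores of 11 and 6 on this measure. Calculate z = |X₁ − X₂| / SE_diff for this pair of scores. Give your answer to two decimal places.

1.53

SD = √12.96 ≈ 3.600
SEM = 3.600 * √(1 − 0.590) = 3.600 * √0.410 ≈ 3.600 * 0.640 ≈ 2.305
Standard error of the difference = 2.305·√2 ≈ 3.260
z = |11 − 6| / 3.260 = 5 / 3.260 ≈ 1.534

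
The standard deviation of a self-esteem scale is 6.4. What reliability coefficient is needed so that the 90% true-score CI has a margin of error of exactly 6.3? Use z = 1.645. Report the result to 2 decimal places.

SEM needed = half-width / z = 6.3/1.645 ≈ 3.8298
Required reliability = 1 − (SEM/SD)² = 1 − 0.3581 ≈ 0.6419

0.64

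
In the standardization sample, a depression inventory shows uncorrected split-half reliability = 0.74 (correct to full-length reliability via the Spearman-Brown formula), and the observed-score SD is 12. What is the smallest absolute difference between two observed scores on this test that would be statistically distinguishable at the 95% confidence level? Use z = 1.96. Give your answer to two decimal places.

12.86

Full-length reliability (Spearman-Brown) = 2(0.74)/(1+0.74) ≈ 0.851
SEM = 12.000·√(1 − 0.851) ≈ 4.639
SE_diff = SEM · √2 ≈ 4.639 · 1.414 ≈ 6.560
Minimum reliable difference = 1.96 · SE_diff ≈ 1.96 · 6.560 ≈ 12.858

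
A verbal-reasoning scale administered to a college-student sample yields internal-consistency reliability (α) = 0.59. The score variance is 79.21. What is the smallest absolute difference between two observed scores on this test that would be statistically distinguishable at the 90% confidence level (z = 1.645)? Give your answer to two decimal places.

SD = √79.21 = 8.900
SEM = 8.900 · √(1 − 0.590) = 8.900 · √0.410 ≈ 8.900 · 0.640 ≈ 5.699
Standard error of the difference = 5.699·√2 ≈ 8.059
Minimum reliable difference = 1.645 · SE_diff ≈ 1.645 · 8.059 ≈ 13.258

13.26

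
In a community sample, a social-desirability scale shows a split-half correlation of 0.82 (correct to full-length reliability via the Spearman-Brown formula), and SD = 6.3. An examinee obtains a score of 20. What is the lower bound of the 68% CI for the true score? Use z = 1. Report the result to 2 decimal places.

18.02

Full-length reliability (Spearman-Brown) = 2(0.82)/(1+0.82) ≈ 0.90110
SEM = 6.30000*√(1 − 0.90110) ≈ 1.98126
Half-width = 1*1.98126 ≈ 1.98126
Lower bound: 20 − 1.98126 = 18.01874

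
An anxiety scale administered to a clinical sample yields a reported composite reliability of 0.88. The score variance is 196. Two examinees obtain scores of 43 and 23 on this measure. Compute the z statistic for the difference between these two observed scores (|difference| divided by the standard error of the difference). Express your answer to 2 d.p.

SD = √196 = 14.0000
The standard error of measurement is 14.0000·√(1 − 0.8800) ≃ 14.0000·0.3464 ≃ 4.8497.
SE_diff = √2 · SEM ≃ 6.8586
z = 20 / 6.8586 ≃ 2.9161

2.92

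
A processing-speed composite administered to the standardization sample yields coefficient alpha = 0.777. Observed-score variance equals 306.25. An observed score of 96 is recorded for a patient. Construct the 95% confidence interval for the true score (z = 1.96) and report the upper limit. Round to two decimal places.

112.20

SD = √306.25 = 17.50000
The standard error of measurement is 17.50000*√(1 − 0.77700) ≃ 17.50000*0.47223 ≃ 8.26400.
1.96 * SEM ≃ 16.19745
Upper bound: 96 + 16.19745 = 112.19745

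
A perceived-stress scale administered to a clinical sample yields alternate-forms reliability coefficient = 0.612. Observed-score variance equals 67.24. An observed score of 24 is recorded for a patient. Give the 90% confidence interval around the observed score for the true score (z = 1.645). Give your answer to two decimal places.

SD = √67.24 = 8.20000
SEM = 8.20000 × √(1 − 0.61200) = 8.20000 × √0.38800 ≈ 8.20000 × 0.62290 ≈ 5.10775
Margin = 1.645 × 5.10775 ≈ 8.40225
90% CI: 24 ± 8.40225 = [15.59775, 32.40225]

[15.60, 32.40]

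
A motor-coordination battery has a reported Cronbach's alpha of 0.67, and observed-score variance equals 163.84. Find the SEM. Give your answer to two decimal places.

7.35

SD = √163.84 = 12.80000
The standard error of measurement is 12.80000*√(1 − 0.67000) ≃ 12.80000*0.57446 ≃ 7.35304.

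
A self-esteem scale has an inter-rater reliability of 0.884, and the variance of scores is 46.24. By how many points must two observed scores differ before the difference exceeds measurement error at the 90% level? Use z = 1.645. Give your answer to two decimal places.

SD = √46.24 ≈ 6.800
SEM = 6.800 · √(1 − 0.884) = 6.800 · √0.116 ≈ 6.800 · 0.341 ≈ 2.316
SE_diff = √2 · SEM ≈ 3.275
Smallest detectable difference = 1.645·3.275 ≈ 5.388

5.39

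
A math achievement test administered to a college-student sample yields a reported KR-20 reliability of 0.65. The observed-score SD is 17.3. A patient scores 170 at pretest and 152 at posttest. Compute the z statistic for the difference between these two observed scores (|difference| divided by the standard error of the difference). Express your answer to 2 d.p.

1.24

SEM = 17.30000·√(1 − 0.65000) ≈ 10.23482
SE_diff = √2 · SEM ≈ 14.47422
z = 18 / 14.47422 ≈ 1.24359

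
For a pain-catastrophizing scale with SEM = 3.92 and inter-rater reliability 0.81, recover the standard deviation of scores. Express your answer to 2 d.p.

SD = 3.92 / √(1 − 0.81) ≈ 8.9931

8.99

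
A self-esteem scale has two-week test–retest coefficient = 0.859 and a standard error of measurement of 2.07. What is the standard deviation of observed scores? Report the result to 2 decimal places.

σ = SEM·(1 − r)^(−1/2) ≃ 2.07×2.6631 ≃ 5.5127

5.51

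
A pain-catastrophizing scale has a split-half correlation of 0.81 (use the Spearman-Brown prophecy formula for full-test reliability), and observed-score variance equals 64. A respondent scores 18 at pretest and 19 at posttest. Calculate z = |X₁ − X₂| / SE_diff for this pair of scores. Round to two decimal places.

SD = √64 = 8.000
Full-length reliability (Spearman-Brown) = 2(0.81)/(1+0.81) ≈ 0.895
SEM = 8.000 * √(1 − 0.895) = 8.000 * √0.105 ≈ 8.000 * 0.324 ≈ 2.592
Standard error of the difference = 2.592·√2 ≈ 3.666
z = |18 − 19| / 3.666 = 1 / 3.666 ≈ 0.273

0.27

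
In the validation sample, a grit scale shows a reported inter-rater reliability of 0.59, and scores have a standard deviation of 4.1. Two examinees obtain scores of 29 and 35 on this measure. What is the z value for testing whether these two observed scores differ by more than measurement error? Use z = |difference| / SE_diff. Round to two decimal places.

1.62

SEM = 4.100 × √(1 − 0.590) = 4.100 × √0.410 ≈ 4.100 × 0.640 ≈ 2.625
SE_diff = SEM × √2 ≈ 2.625 × 1.414 ≈ 3.713
z = 6 / 3.713 ≈ 1.616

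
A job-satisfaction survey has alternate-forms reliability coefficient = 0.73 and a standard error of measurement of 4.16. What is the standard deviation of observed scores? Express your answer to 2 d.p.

SD = 4.16 / √(1 − 0.73) ≈ 8.0059

8.01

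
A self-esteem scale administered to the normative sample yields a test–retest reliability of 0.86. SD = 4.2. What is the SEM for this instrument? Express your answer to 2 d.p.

1.57

SEM = 4.200 × √(1 − 0.860) = 4.200 × √0.140 ≈ 4.200 × 0.374 ≈ 1.571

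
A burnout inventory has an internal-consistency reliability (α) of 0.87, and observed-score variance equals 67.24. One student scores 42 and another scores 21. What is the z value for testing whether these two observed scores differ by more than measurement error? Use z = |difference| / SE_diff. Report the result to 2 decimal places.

σ = 67.24^(1/2) = 8.20000
SEM = 8.20000·√(1 − 0.87000) ≈ 2.95655
Standard error of the difference = 2.95655·√2 ≈ 4.18120
z = |42 − 21| / 4.18120 = 21 / 4.18120 ≈ 5.02249

5.02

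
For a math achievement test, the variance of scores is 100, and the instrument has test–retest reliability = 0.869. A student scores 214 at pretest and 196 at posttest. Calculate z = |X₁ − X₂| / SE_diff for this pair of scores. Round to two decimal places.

3.52

SD = √100 = 10.0000
SEM = 10.0000 · √(1 − 0.8690) = 10.0000 · √0.1310 ≃ 10.0000 · 0.3619 ≃ 3.6194
SE_diff = √2 · SEM ≃ 5.1186
z = |214 − 196| / 5.1186 = 18 / 5.1186 ≃ 3.5166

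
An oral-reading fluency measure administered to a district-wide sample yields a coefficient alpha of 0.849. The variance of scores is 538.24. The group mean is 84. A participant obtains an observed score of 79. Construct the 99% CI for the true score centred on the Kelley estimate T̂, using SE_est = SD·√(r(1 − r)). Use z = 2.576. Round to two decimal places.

σ = 538.24^(1/2) = 23.200
Estimated true score = 0.849*79 + (1 − 0.849)*84 ≈ 79.755
SE_est = SD * √(r(1 − r)) = 23.200 * √0.128 ≈ 23.200 * 0.358 ≈ 8.307
99% CI: 79.755 ± 21.398 ≈ (58.357, 101.153)

[58.36, 101.15]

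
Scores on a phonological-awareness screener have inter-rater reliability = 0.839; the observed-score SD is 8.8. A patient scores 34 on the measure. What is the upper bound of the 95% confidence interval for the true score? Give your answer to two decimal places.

SEM = 8.800×√(1 − 0.839) ≈ 3.531
Margin = 1.96 × 3.531 ≈ 6.921
Upper limit = 34 + 6.921 ≈ 40.921

40.92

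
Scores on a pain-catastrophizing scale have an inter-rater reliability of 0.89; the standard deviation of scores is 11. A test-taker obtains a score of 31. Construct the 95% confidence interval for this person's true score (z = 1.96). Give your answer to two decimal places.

[23.85, 38.15]

SEM = 11.0000 × √(1 − 0.8900) = 11.0000 × √0.1100 ≈ 11.0000 × 0.3317 ≈ 3.6483
1.96 × SEM ≈ 7.1506
Interval: (23.8494, 38.1506)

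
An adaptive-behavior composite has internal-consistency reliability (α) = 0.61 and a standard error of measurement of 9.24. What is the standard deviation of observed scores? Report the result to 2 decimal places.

SD = 9.24 / √(1 − 0.61) ≃ 14.79584

14.80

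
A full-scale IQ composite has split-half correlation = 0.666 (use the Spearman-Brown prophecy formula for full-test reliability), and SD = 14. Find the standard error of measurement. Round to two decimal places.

6.27

Spearman-Brown: r = 2(0.666) / (1 + 0.666) = 1.33200 / 1.66600 ≃ 0.79952
SEM = 14.00000·√(1 − 0.79952) ≃ 6.26850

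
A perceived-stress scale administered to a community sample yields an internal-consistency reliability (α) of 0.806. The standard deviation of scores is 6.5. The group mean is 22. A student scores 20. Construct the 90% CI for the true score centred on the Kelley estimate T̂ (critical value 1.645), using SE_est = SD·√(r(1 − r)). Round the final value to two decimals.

[16.16, 24.62]

Estimated true score = 0.80600*20 + (1 − 0.80600)*22 ≃ 20.38800
SE_est = SD * √(r(1 − r)) = 6.50000 * √0.15636 ≃ 6.50000 * 0.39543 ≃ 2.57029
CI = 20.38800 ± 1.645 * 2.57029 → [16.15988, 24.61612]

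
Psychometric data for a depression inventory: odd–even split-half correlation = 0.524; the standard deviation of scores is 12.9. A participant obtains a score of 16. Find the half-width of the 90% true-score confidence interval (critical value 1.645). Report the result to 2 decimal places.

r_full = 2·0.524 / (1 + 0.524) ≈ 0.6877
SEM = 12.9000×√(1 − 0.6877) ≈ 7.2094
Half-width = 1.645×7.2094 ≈ 11.8595

11.86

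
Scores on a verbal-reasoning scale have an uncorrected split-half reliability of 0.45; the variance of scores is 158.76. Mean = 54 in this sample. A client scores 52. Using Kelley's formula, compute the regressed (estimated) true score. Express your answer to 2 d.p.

Spearman-Brown: r = 2(0.45) / (1 + 0.45) = 0.90000 / 1.45000 ≈ 0.62069
T̂ = r·X + (1 − r)·M = 0.62069×52 + 0.37931×54 ≈ 32.27586 + 20.48276 ≈ 52.75862

52.76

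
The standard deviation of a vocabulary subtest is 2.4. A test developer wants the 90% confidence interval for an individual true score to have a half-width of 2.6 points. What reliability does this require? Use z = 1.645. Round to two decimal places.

Required SEM = 2.6 / 1.645 ≈ 1.581
r = 1 − (SEM / SD)² = 1 − (1.581 / 2.4)² ≈ 1 − 0.434 ≈ 0.566

0.57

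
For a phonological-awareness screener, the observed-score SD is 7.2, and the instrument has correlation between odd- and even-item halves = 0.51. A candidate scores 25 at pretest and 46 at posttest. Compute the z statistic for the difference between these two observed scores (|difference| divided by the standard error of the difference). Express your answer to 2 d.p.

3.62

Spearman-Brown: r = 2(0.51) / (1 + 0.51) = 1.020 / 1.510 ≈ 0.675
The standard error of measurement is 7.200×√(1 − 0.675) ≈ 7.200×0.570 ≈ 4.101.
SE_diff = √2 × SEM ≈ 5.800
z = |25 − 46| / 5.800 = 21 / 5.800 ≈ 3.620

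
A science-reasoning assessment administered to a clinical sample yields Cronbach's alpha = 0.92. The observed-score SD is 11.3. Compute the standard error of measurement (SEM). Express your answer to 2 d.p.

The standard error of measurement is 11.300×√(1 − 0.920) ≈ 11.300×0.283 ≈ 3.196.

3.20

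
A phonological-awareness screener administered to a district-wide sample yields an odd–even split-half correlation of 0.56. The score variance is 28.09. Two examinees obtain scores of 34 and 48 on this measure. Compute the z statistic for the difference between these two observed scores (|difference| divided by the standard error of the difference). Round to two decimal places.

3.52

SD = √28.09 = 5.3000
Full-length reliability (Spearman-Brown) = 2(0.56)/(1+0.56) ≈ 0.7179
SEM = 5.3000·√(1 − 0.7179) ≈ 2.8148
Standard error of the difference = 2.8148·√2 ≈ 3.9807
z = 14 / 3.9807 ≈ 3.5170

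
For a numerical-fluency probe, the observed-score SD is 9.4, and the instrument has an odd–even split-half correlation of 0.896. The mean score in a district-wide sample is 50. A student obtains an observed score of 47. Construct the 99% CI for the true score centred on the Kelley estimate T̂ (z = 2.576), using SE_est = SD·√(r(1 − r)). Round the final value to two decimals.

[41.65, 52.68]

Spearman-Brown: r = 2(0.896) / (1 + 0.896) = 1.792 / 1.896 ≃ 0.945
Estimated true score = 0.945×47 + (1 − 0.945)×50 ≃ 47.165
SE_est = SD × √(r(1 − r)) = 9.400 × √0.052 ≃ 9.400 × 0.228 ≃ 2.140
99% CI: 47.165 ± 5.513 ≃ (41.651, 52.678)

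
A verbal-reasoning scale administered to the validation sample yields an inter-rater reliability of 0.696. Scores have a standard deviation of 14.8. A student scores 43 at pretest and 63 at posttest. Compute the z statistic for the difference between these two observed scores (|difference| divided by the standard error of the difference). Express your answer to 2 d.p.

1.73

SEM = 14.800*√(1 − 0.696) ≈ 8.160
SE_diff = SEM * √2 ≈ 8.160 * 1.414 ≈ 11.540
z = |43 − 63| / 11.540 = 20 / 11.540 ≈ 1.733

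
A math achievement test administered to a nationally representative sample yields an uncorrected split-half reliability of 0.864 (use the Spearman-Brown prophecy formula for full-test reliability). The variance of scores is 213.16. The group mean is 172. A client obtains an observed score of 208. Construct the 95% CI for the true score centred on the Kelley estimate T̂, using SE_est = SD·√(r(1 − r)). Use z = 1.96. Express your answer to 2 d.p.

[197.93, 212.82]

SD = √213.16 ≃ 14.6000
Full-length reliability (Spearman-Brown) = 2(0.864)/(1+0.864) ≃ 0.9270
T̂ = 0.9270(208) + 0.0730(172) ≃ 205.3734
SE_est = SD * √(r(1 − r)) = 14.6000 * √0.0676 ≃ 14.6000 * 0.2601 ≃ 3.7971
95% CI: 205.3734 ± 7.4423 ≃ (197.9311, 212.8156)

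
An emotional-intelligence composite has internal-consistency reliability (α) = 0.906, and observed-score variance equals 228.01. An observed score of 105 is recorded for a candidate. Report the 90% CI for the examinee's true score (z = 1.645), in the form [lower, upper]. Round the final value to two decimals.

[97.38, 112.62]

σ = 228.01^(1/2) = 15.1000
The standard error of measurement is 15.1000*√(1 − 0.9060) ≈ 15.1000*0.3066 ≈ 4.6296.
Half-width = 1.645*4.6296 ≈ 7.6156
Interval: (97.3844, 112.6156)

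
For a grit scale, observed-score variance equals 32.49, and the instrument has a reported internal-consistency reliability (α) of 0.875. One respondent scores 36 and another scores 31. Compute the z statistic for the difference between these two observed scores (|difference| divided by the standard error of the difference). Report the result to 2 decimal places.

SD = √32.49 ≈ 5.7000
SEM = 5.7000 · √(1 − 0.8750) = 5.7000 · √0.1250 ≈ 5.7000 · 0.3536 ≈ 2.0153
SE_diff = SEM · √2 ≈ 2.0153 · 1.4142 ≈ 2.8500
z = |36 − 31| / 2.8500 = 5 / 2.8500 ≈ 1.7544

1.75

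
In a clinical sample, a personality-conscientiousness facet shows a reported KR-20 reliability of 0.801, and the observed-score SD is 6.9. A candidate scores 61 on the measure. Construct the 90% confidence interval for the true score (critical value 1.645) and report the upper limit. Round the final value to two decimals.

SEM = 6.9000 × √(1 − 0.8010) = 6.9000 × √0.1990 ≈ 6.9000 × 0.4461 ≈ 3.0780
Margin = 1.645 × 3.0780 ≈ 5.0634
Upper limit = 61 + 5.0634 ≈ 66.0634

66.06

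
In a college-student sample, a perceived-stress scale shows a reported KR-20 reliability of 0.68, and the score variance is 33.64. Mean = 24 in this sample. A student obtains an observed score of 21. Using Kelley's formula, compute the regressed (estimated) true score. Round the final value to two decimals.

21.96

T̂ = 0.6800(21) + 0.3200(24) ≈ 21.9600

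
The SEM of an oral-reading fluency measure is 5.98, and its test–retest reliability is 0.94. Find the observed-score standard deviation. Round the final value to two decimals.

SD = 5.98 / √(1 − 0.94) ≈ 24.413

24.41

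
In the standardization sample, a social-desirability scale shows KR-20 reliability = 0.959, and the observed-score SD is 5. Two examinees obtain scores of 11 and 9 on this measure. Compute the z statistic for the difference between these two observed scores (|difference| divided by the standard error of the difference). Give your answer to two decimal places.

1.40

SEM = 5.000 × √(1 − 0.959) = 5.000 × √0.041 ≈ 5.000 × 0.202 ≈ 1.012
SE_diff = √2 × SEM ≈ 1.432
z = 2 / 1.432 ≈ 1.397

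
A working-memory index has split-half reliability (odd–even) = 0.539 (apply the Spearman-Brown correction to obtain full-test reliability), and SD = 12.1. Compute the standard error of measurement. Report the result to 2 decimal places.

6.62

Full-length reliability (Spearman-Brown) = 2(0.539)/(1+0.539) ≈ 0.7005
The standard error of measurement is 12.1000*√(1 − 0.7005) ≈ 12.1000*0.5473 ≈ 6.6224.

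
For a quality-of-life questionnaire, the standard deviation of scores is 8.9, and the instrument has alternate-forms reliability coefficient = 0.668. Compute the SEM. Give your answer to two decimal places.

5.13

SEM = 8.9000×√(1 − 0.6680) ≈ 5.1281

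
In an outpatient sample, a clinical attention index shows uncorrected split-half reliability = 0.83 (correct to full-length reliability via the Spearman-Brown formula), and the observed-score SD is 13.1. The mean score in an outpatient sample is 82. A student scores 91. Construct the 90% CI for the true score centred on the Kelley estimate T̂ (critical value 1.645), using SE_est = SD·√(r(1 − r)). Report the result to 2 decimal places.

Spearman-Brown: r = 2(0.83) / (1 + 0.83) = 1.66000 / 1.83000 ≈ 0.90710
Estimated true score = 0.90710*91 + (1 − 0.90710)*82 ≈ 90.16393
SE_est = SD * √(r(1 − r)) = 13.10000 * √0.08427 ≈ 13.10000 * 0.29029 ≈ 3.80276
CI = 90.16393 ± 1.645 * 3.80276 → [83.90840, 96.41947]

[83.91, 96.42]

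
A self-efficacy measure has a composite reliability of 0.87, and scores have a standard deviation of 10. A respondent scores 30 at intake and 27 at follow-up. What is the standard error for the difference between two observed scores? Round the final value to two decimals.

5.10

SEM = 10.000·√(1 − 0.870) ≈ 3.606
SE_diff = √2 · SEM ≈ 5.099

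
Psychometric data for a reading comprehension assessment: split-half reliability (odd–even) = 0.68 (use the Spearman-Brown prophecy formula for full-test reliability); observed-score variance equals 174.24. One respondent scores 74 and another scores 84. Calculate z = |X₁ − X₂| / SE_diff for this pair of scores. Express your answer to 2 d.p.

1.23

SD = √174.24 = 13.20000
Spearman-Brown: r = 2(0.68) / (1 + 0.68) = 1.36000 / 1.68000 ≈ 0.80952
SEM = 13.20000·√(1 − 0.80952) ≈ 5.76095
SE_diff = √2 · SEM ≈ 8.14722
z = 10 / 8.14722 ≈ 1.22741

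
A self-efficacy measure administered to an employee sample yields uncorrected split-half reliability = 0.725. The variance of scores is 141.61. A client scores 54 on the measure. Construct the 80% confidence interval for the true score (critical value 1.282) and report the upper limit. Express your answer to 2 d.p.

60.09

SD = √141.61 ≈ 11.9000
Spearman-Brown: r = 2(0.725) / (1 + 0.725) = 1.4500 / 1.7250 ≈ 0.8406
SEM = 11.9000 * √(1 − 0.8406) = 11.9000 * √0.1594 ≈ 11.9000 * 0.3993 ≈ 4.7514
Half-width = 1.282*4.7514 ≈ 6.0913
Upper bound: 54 + 6.0913 = 60.0913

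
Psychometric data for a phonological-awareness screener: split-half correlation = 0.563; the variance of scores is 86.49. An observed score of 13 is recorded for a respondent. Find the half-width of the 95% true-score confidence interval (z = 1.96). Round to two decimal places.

σ = 86.49^(1/2) = 9.300
Spearman-Brown: r = 2(0.563) / (1 + 0.563) = 1.126 / 1.563 ≈ 0.720
SEM = 9.300 × √(1 − 0.720) = 9.300 × √0.280 ≈ 9.300 × 0.529 ≈ 4.917
Half-width = 1.96×4.917 ≈ 9.638

9.64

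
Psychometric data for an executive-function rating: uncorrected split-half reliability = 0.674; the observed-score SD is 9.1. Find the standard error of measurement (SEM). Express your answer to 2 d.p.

4.02

Spearman-Brown: r = 2(0.674) / (1 + 0.674) = 1.348 / 1.674 ≈ 0.805
SEM = 9.100 * √(1 − 0.805) = 9.100 * √0.195 ≈ 9.100 * 0.441 ≈ 4.016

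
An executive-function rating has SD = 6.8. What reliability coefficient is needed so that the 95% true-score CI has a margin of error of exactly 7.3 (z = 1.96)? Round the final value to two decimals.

0.70

Required SEM = 7.3 / 1.96 ≃ 3.7245
r = 1 − (3.7245/6.8)² ≃ 1 − 0.3000 ≃ 0.7000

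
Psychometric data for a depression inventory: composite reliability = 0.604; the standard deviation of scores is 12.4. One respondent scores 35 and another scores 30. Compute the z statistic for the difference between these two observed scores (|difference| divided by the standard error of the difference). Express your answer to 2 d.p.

0.45

SEM = 12.40000 · √(1 − 0.60400) = 12.40000 · √0.39600 ≃ 12.40000 · 0.62929 ≃ 7.80314
SE_diff = SEM · √2 ≃ 7.80314 · 1.41421 ≃ 11.03530
z = |35 − 30| / 11.03530 = 5 / 11.03530 ≃ 0.45309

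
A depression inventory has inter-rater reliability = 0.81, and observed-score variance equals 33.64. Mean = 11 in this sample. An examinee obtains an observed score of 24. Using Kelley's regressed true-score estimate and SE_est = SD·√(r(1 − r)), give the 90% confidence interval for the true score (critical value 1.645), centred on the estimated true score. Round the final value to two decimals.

[17.79, 25.27]

SD = √33.64 = 5.80000
T̂ = r·X + (1 − r)·M = 0.81000·24 + 0.19000·11 = 19.44000 + 2.09000 ≈ 21.53000
SE_est = 5.80000·√[r(1 − r)] ≈ 2.27535
90% CI: 21.53000 ± 3.74294 ≈ (17.78706, 25.27294)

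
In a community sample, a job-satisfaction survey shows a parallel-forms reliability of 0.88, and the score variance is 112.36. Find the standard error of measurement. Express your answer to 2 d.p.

σ = 112.36^(1/2) = 10.6000
SEM = 10.6000×√(1 − 0.8800) ≈ 3.6719

3.67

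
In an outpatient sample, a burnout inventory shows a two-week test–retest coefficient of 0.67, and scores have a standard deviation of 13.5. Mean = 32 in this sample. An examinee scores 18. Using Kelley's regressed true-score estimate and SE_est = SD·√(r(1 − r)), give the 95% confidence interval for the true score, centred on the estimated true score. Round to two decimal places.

T̂ = r·X + (1 − r)·M = 0.670*18 + 0.330*32 = 12.060 + 10.560 ≃ 22.620
SE_est = 13.500*√(0.670*0.330) ≃ 6.348
95% CI: 22.620 ± 12.442 ≃ (10.178, 35.062)

[10.18, 35.06]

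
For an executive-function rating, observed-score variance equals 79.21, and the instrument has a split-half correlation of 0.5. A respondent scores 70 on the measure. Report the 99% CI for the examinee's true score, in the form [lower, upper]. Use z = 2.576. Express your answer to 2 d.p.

SD = √79.21 ≈ 8.9000
Spearman-Brown: r = 2(0.5) / (1 + 0.5) = 1.0000 / 1.5000 ≈ 0.6667
SEM = 8.9000*√(1 − 0.6667) ≈ 5.1384
Half-width = 2.576*5.1384 ≈ 13.2366
CI = 70 ± 13.2366 → [56.7634, 83.2366]

[56.76, 83.24]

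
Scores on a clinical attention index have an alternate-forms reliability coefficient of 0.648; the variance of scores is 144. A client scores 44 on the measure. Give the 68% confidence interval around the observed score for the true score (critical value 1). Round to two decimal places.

[36.88, 51.12]

σ = 144^(1/2) = 12.000
SEM = 12.000×√(1 − 0.648) ≈ 7.120
Margin = 1 × 7.120 ≈ 7.120
Interval: (36.880, 51.120)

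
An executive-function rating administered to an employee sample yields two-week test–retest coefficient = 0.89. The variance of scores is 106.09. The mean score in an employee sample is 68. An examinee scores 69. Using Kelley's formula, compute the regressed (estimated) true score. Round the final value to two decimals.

T̂ = 0.890(69) + 0.110(68) ≃ 68.890

68.89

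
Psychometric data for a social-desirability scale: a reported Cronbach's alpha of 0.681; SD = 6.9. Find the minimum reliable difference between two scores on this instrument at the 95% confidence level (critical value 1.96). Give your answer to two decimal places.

SEM = 6.9000*√(1 − 0.6810) ≈ 3.8971
SE_diff = √2 * SEM ≈ 5.5114
Smallest detectable difference = 1.96*5.5114 ≈ 10.8023

10.80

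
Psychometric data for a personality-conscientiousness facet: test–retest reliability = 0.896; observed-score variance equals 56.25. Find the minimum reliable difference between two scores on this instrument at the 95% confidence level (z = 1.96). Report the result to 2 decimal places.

6.70

SD = √56.25 = 7.500
The standard error of measurement is 7.500×√(1 − 0.896) ≈ 7.500×0.322 ≈ 2.419.
Standard error of the difference = 2.419·√2 ≈ 3.421
Smallest detectable difference = 1.96×3.421 ≈ 6.704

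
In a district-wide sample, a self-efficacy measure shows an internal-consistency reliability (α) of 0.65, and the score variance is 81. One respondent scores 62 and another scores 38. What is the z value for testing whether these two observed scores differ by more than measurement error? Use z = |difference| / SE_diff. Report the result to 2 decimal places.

3.19

σ = 81^(1/2) = 9.0000
SEM = 9.0000 × √(1 − 0.6500) = 9.0000 × √0.3500 ≈ 9.0000 × 0.5916 ≈ 5.3245
SE_diff = √2 × SEM ≈ 7.5299
z = 24 / 7.5299 ≈ 3.1873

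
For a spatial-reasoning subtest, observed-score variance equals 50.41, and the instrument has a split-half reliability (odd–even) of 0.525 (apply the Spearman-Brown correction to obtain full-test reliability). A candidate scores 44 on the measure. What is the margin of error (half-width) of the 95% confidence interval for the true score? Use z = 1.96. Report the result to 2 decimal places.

σ = 50.41^(1/2) = 7.100
Full-length reliability (Spearman-Brown) = 2(0.525)/(1+0.525) ≈ 0.689
The standard error of measurement is 7.100·√(1 − 0.689) ≈ 7.100·0.558 ≈ 3.963.
1.96 · SEM ≈ 7.767

7.77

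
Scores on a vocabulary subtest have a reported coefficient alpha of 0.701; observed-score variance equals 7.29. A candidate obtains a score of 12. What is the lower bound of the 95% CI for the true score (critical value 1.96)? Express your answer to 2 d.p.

9.11

SD = √7.29 ≃ 2.7000
SEM = 2.7000 · √(1 − 0.7010) = 2.7000 · √0.2990 ≃ 2.7000 · 0.5468 ≃ 1.4764
Half-width = 1.96·1.4764 ≃ 2.8937
Lower bound: 12 − 2.8937 = 9.1063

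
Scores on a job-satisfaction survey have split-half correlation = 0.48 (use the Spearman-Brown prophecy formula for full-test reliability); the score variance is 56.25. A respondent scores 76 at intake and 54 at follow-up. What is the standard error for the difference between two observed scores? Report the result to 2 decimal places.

6.29

SD = √56.25 = 7.5000
Full-length reliability (Spearman-Brown) = 2(0.48)/(1+0.48) ≈ 0.6486
SEM = 7.5000×√(1 − 0.6486) ≈ 4.4456
Standard error of the difference = 4.4456·√2 ≈ 6.2871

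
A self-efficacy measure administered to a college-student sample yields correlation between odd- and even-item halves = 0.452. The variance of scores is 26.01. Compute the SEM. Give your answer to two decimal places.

SD = √26.01 = 5.10000
Spearman-Brown: r = 2(0.452) / (1 + 0.452) = 0.90400 / 1.45200 ≈ 0.62259
SEM = 5.10000 * √(1 − 0.62259) = 5.10000 * √0.37741 ≈ 5.10000 * 0.61434 ≈ 3.13312

3.13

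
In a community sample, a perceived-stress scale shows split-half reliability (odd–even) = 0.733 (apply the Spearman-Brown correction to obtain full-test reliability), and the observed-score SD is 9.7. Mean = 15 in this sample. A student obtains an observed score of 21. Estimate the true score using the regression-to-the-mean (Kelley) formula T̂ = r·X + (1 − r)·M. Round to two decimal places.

20.08

Full-length reliability (Spearman-Brown) = 2(0.733)/(1+0.733) ≃ 0.846
T̂ = 0.846(21) + 0.154(15) ≃ 20.076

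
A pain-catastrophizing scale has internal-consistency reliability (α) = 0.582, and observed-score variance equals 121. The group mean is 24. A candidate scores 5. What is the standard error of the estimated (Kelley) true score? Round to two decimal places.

SD = √121 ≈ 11.0000
SE_est = 11.0000·√[r(1 − r)] ≈ 5.4255

5.43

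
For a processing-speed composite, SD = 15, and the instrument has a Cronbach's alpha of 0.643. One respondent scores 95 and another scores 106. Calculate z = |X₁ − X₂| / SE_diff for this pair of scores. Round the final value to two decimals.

0.87

The standard error of measurement is 15.00000×√(1 − 0.64300) ≈ 15.00000×0.59749 ≈ 8.96242.
SE_diff = SEM × √2 ≈ 8.96242 × 1.41421 ≈ 12.67478
z = 11 / 12.67478 ≈ 0.86787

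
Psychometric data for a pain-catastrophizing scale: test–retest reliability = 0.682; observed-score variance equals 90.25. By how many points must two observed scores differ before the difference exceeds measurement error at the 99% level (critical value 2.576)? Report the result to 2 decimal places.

19.52

σ = 90.25^(1/2) = 9.500
The standard error of measurement is 9.500×√(1 − 0.682) ≈ 9.500×0.564 ≈ 5.357.
Standard error of the difference = 5.357·√2 ≈ 7.576
Minimum reliable difference = 2.576 × SE_diff ≈ 2.576 × 7.576 ≈ 19.516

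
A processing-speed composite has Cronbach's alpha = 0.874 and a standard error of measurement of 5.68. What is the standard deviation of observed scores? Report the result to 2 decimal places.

SD = SEM / √(1 − r) = 5.68 / √0.12600 ≃ 5.68 / 0.35496 ≃ 16.00159

16.00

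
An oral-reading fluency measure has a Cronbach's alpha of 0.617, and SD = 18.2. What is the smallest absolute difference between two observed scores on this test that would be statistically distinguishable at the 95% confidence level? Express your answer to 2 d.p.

The standard error of measurement is 18.2000×√(1 − 0.6170) ≈ 18.2000×0.6189 ≈ 11.2634.
SE_diff = √2 × SEM ≈ 15.9289
Minimum reliable difference = 1.96 × SE_diff ≈ 1.96 × 15.9289 ≈ 31.2206

31.22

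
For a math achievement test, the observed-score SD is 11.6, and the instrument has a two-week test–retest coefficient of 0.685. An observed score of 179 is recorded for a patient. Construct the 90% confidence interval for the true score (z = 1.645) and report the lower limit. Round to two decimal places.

SEM = 11.6000 × √(1 − 0.6850) = 11.6000 × √0.3150 ≈ 11.6000 × 0.5612 ≈ 6.5105
1.645 × SEM ≈ 10.7097
Lower limit = 179 − 10.7097 ≈ 168.2903

168.29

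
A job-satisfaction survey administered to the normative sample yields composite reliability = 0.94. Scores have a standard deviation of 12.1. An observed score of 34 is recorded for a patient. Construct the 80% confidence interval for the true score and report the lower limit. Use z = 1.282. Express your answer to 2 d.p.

SEM = 12.1000 × √(1 − 0.9400) = 12.1000 × √0.0600 ≈ 12.1000 × 0.2449 ≈ 2.9639
Margin = 1.282 × 2.9639 ≈ 3.7997
Lower limit = 34 − 3.7997 ≈ 30.2003

30.20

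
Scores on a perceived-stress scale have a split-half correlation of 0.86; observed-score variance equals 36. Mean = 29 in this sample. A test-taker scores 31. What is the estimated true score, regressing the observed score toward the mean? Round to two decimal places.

30.85

Spearman-Brown: r = 2(0.86) / (1 + 0.86) = 1.720 / 1.860 ≃ 0.925
T̂ = r·X + (1 − r)·M = 0.925*31 + 0.075*29 ≃ 28.667 + 2.183 ≃ 30.849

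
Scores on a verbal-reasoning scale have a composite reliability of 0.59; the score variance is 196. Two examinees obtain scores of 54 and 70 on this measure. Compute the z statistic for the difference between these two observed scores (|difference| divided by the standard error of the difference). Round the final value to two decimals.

SD = √196 ≈ 14.00000
The standard error of measurement is 14.00000·√(1 − 0.59000) ≈ 14.00000·0.64031 ≈ 8.96437.
SE_diff = √2 · SEM ≈ 12.67754
z = 16 / 12.67754 ≈ 1.26207

1.26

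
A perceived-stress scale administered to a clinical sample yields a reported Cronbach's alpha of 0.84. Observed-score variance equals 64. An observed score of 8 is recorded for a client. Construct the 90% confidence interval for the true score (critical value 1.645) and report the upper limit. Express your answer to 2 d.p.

σ = 64^(1/2) = 8.0000
SEM = 8.0000*√(1 − 0.8400) ≈ 3.2000
Half-width = 1.645*3.2000 ≈ 5.2640
Upper bound: 8 + 5.2640 = 13.2640

13.26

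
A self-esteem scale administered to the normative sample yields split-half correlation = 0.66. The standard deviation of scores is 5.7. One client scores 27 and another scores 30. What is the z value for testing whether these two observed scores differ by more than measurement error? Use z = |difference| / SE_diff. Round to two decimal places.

Spearman-Brown: r = 2(0.66) / (1 + 0.66) = 1.32000 / 1.66000 ≈ 0.79518
SEM = 5.70000*√(1 − 0.79518) ≈ 2.57965
Standard error of the difference = 2.57965·√2 ≈ 3.64817
z = 3 / 3.64817 ≈ 0.82233

0.82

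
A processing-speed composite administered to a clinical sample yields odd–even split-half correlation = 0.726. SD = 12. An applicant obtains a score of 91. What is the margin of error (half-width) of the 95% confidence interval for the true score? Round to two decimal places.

Spearman-Brown: r = 2(0.726) / (1 + 0.726) = 1.452 / 1.726 ≈ 0.841
SEM = 12.000 * √(1 − 0.841) = 12.000 * √0.159 ≈ 12.000 * 0.398 ≈ 4.781
1.96 * SEM ≈ 9.371

9.37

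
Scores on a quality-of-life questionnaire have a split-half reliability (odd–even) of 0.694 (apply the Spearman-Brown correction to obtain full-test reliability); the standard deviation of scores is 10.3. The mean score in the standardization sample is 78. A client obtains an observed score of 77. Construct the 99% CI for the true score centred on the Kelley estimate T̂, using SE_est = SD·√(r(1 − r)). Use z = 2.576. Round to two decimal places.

r_full = 2·0.694 / (1 + 0.694) ≃ 0.81936
T̂ = r·X + (1 − r)·M = 0.81936*77 + 0.18064*78 ≃ 63.09091 + 14.08973 ≃ 77.18064
SE_est = 10.30000*√(0.81936*0.18064) ≃ 3.96259
CI = 77.18064 ± 2.576 * 3.96259 → [66.97300, 87.38827]

[66.97, 87.39]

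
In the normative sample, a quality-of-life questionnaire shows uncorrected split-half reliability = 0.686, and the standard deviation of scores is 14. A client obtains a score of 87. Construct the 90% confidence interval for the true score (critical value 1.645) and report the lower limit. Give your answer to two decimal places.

77.06

Spearman-Brown: r = 2(0.686) / (1 + 0.686) = 1.372 / 1.686 ≈ 0.814
SEM = 14.000 · √(1 − 0.814) = 14.000 · √0.186 ≈ 14.000 · 0.432 ≈ 6.042
1.645 · SEM ≈ 9.939
Lower limit = 87 − 9.939 ≈ 77.061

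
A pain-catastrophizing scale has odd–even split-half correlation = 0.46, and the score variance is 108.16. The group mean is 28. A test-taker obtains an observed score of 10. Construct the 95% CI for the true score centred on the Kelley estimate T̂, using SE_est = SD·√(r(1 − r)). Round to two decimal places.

[6.82, 26.50]

σ = 108.16^(1/2) = 10.40000
r_full = 2·0.46 / (1 + 0.46) ≈ 0.63014
T̂ = r·X + (1 − r)·M = 0.63014·10 + 0.36986·28 ≈ 6.30137 + 10.35616 ≈ 16.65753
SE_est = 10.40000·√[r(1 − r)] ≈ 5.02078
CI = 16.65753 ± 1.96 · 5.02078 → [6.81680, 26.49826]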